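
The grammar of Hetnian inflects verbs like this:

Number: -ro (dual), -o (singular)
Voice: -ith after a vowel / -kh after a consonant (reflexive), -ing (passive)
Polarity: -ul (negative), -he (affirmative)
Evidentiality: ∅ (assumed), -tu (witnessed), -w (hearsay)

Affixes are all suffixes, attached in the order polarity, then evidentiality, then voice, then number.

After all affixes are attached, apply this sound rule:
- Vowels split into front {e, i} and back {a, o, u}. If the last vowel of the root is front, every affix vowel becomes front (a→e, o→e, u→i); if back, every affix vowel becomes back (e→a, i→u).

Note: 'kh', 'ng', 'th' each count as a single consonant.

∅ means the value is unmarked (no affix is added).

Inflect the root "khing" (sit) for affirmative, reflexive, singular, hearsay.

khinghewkhe

Attach polarity affirmative -he → khinghe.
Attach evidentiality hearsay -w → khinghew.
Attach voice reflexive -kh (after consonant 'w') → khinghewkh.
Attach number singular -o → khinghewkho.
Apply vowel harmony: khinghewkho → khinghewkhe.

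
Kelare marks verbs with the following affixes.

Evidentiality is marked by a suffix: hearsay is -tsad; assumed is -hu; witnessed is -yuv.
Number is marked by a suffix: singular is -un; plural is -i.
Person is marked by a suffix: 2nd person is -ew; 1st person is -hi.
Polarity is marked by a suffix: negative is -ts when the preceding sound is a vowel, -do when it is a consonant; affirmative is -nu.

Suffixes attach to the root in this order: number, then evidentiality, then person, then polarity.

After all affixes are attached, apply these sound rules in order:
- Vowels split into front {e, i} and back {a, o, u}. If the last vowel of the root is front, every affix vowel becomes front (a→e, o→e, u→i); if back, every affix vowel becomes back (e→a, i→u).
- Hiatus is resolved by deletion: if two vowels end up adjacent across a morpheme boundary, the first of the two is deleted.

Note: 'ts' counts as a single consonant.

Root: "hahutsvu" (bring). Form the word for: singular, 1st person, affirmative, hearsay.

Attach number singular -un → hahutsvuun.
Attach evidentiality hearsay -tsad → hahutsvuuntsad.
Attach person 1st person -hi → hahutsvuuntsadhi.
Attach polarity affirmative -nu → hahutsvuuntsadhinu.
Apply vowel harmony: hahutsvuuntsadhinu → hahutsvuuntsadhunu.
Apply vowel deletion: hahutsvuuntsadhunu → hahutsvuntsadhunu.

hahutsvuntsadhunu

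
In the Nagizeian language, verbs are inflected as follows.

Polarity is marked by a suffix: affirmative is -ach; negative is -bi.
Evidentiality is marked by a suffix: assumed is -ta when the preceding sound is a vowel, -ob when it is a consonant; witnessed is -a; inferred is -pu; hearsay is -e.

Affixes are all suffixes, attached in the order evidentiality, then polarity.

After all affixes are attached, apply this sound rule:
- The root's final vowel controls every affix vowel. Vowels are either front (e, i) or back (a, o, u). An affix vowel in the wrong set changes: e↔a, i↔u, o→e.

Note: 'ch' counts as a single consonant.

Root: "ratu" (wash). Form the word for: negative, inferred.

Attach evidentiality inferred -pu → ratupu.
Attach polarity negative -bi → ratupubi.
Apply vowel harmony: ratupubi → ratupubu.

ratupubu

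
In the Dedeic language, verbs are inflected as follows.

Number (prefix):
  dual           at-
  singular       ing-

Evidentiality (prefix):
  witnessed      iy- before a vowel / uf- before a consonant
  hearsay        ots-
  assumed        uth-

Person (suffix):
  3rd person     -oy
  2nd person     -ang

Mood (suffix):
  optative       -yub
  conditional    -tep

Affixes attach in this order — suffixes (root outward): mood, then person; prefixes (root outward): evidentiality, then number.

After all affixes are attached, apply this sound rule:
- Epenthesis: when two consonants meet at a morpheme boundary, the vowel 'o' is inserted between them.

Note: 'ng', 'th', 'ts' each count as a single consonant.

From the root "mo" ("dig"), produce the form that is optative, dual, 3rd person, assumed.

Attach mood optative -yub → moyub.
Attach evidentiality assumed uth- → uthmoyub.
Attach person 3rd person -oy → uthmoyuboy.
Attach number dual at- → atuthmoyuboy.
Apply epenthesis: atuthmoyuboy → atuthomoyuboy.

atuthomoyuboy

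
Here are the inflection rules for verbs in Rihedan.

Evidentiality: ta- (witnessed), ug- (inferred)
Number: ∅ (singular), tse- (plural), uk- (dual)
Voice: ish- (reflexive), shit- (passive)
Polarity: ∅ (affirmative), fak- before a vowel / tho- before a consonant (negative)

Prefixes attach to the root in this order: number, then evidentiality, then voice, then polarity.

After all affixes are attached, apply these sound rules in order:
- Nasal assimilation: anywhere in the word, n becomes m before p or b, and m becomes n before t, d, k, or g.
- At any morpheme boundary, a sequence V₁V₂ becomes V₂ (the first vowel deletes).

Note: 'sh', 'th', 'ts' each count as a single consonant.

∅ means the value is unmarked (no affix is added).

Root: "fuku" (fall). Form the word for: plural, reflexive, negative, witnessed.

fakishtatsefuku

Attach number plural tse- → tsefuku.
Attach evidentiality witnessed ta- → tatsefuku.
Attach voice reflexive ish- → ishtatsefuku.
Attach polarity negative fak- (before vowel 'i') → fakishtatsefuku.
Nasal assimilation: no change.
Vowel deletion: no change.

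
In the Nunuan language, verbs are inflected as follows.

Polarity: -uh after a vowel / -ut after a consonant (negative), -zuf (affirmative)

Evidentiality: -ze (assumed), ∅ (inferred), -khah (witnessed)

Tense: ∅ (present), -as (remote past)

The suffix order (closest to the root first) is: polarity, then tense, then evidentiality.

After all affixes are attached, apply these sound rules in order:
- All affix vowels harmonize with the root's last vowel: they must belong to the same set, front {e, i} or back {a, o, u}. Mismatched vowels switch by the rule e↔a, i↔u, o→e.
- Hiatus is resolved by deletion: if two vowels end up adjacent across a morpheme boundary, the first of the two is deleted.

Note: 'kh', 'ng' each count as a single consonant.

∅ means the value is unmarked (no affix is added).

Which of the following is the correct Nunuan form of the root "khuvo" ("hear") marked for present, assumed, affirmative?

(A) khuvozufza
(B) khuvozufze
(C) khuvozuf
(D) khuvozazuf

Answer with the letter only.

Attach polarity affirmative -zuf → khuvozuf.
tense = present: zero marking, form stays khuvozuf.
Attach evidentiality assumed -ze → khuvozufze.
Apply vowel harmony: khuvozufze → khuvozufza.
Vowel deletion: no change.
So the correct form is khuvozufza, option (A).
(D) khuvozazuf is wrong: it has the affixes in the wrong order.
(B) khuvozufze is wrong: it fails to apply the sound rule(s).
(C) khuvozuf is wrong: it uses inferred instead of assumed for evidentiality.

A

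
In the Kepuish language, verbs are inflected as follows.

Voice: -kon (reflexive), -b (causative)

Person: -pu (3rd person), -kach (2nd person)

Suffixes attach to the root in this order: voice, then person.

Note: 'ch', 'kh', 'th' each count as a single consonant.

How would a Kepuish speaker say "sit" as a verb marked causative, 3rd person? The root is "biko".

Attach voice causative -b → bikob.
Attach person 3rd person -pu → bikobpu.

bikobpu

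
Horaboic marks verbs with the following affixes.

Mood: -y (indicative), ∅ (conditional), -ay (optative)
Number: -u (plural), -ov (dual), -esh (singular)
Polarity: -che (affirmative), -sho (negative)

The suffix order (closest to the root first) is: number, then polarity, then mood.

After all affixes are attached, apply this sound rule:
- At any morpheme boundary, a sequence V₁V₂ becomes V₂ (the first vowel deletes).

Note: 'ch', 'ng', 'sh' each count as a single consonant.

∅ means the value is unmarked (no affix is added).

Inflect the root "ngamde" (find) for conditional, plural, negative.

ngamdusho

Attach number plural -u → ngamdeu.
Attach polarity negative -sho → ngamdeusho.
mood = conditional: zero marking, form stays ngamdeusho.
Apply vowel deletion: ngamdeusho → ngamdusho.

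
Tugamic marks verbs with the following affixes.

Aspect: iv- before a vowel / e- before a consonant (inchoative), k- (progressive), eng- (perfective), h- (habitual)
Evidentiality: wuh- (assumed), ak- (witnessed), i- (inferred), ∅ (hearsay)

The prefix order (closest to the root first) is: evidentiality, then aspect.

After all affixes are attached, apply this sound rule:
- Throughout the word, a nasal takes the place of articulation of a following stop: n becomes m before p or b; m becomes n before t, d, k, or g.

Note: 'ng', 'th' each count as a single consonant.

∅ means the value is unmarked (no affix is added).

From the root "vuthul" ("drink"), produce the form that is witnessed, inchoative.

ivakvuthul

Attach evidentiality witnessed ak- → akvuthul.
Attach aspect inchoative iv- (before vowel 'a') → ivakvuthul.
Nasal assimilation: no change.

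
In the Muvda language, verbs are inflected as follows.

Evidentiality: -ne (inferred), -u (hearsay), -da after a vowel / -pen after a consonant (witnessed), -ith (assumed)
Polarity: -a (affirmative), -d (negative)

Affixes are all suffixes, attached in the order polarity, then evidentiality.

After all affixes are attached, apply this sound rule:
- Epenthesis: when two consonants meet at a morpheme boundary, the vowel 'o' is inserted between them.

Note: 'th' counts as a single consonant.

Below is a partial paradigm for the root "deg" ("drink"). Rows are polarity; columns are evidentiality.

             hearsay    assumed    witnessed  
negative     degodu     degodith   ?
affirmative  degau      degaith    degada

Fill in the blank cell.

Attach polarity negative -d → degd.
Attach evidentiality witnessed -pen (after consonant 'd') → degdpen.
Apply epenthesis: degdpen → degodopen.

degodopen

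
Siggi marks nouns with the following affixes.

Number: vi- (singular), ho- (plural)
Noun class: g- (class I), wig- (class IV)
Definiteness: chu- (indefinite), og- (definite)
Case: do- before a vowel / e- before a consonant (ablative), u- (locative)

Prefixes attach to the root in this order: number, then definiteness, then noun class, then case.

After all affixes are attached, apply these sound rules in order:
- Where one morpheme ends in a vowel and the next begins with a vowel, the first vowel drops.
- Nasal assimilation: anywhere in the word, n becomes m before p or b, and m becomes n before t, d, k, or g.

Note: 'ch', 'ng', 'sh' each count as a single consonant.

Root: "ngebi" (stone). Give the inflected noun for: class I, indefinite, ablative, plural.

egchuhongebi

Attach number plural ho- → hongebi.
Attach definiteness indefinite chu- → chuhongebi.
Attach noun class class I g- → gchuhongebi.
Attach case ablative e- (before consonant 'g') → egchuhongebi.
Vowel deletion: no change.
Nasal assimilation: no change.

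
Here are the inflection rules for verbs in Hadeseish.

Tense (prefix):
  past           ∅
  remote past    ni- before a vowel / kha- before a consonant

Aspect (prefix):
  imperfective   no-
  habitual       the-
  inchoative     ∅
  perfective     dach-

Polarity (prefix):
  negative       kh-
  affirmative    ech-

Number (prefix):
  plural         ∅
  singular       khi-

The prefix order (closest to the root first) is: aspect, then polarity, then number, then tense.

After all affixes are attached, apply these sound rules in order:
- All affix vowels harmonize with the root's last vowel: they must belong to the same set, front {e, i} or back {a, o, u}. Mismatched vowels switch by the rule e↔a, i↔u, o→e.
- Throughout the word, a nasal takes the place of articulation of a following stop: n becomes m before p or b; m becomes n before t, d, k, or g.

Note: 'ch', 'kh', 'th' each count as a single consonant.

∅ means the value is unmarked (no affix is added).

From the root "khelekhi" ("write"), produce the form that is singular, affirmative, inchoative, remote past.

khekhiechkhelekhi

aspect = inchoative: zero marking, form stays khelekhi.
Attach polarity affirmative ech- → echkhelekhi.
Attach number singular khi- → khiechkhelekhi.
Attach tense remote past kha- (before consonant 'kh') → khakhiechkhelekhi.
Apply vowel harmony: khakhiechkhelekhi → khekhiechkhelekhi.
Nasal assimilation: no change.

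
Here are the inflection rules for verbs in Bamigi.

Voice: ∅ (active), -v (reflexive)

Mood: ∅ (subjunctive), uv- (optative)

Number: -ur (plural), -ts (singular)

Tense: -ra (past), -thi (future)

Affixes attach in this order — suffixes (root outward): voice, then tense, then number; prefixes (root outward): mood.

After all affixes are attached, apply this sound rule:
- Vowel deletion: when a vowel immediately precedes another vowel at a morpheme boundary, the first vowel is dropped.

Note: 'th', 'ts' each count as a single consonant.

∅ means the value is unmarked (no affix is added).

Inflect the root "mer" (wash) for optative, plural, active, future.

uvmerthur

voice = active: zero marking, form stays mer.
Attach tense future -thi → merthi.
Attach number plural -ur → merthiur.
Attach mood optative uv- → uvmerthiur.
Apply vowel deletion: uvmerthiur → uvmerthur.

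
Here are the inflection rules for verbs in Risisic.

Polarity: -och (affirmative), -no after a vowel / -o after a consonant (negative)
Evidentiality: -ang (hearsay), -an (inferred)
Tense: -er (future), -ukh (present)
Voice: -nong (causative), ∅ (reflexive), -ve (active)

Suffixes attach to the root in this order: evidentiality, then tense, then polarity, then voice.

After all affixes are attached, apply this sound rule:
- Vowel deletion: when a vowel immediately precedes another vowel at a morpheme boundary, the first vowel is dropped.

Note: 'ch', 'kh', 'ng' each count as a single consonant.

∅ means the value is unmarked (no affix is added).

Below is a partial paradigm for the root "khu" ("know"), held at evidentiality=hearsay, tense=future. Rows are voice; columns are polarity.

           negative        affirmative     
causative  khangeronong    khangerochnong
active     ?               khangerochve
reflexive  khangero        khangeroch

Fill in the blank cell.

khangerove

Attach evidentiality hearsay -ang → khuang.
Attach tense future -er → khuanger.
Attach polarity negative -o (after consonant 'r') → khuangero.
Attach voice active -ve → khuangerove.
Apply vowel deletion: khuangerove → khangerove.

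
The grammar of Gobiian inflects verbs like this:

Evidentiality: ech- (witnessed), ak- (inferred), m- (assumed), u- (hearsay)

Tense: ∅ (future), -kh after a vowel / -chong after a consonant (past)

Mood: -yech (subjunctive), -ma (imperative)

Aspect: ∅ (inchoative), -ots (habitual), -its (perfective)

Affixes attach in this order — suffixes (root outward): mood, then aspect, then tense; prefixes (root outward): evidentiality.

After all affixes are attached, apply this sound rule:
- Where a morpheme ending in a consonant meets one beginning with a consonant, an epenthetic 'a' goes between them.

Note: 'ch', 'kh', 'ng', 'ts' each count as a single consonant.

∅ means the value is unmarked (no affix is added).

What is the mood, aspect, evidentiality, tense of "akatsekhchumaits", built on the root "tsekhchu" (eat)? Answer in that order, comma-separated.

imperative, perfective, inferred, future

Segment: ak-tsekhchu-ma-its.
mood: -ma → imperative.
aspect: -its → perfective.
evidentiality: ak- → inferred.
tense: ∅ → future.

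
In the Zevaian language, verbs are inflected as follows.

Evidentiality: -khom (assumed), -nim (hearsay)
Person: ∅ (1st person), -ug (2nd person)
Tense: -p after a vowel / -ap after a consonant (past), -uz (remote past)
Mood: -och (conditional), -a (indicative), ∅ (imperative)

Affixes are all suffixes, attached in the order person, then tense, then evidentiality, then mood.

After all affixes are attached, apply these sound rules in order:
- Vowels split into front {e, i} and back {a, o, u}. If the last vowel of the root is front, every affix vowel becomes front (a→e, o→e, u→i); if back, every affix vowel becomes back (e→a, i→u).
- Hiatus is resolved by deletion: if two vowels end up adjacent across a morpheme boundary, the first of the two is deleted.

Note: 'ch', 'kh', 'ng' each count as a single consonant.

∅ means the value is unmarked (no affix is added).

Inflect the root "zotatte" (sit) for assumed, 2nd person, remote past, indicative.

Attach person 2nd person -ug → zotatteug.
Attach tense remote past -uz → zotatteuguz.
Attach evidentiality assumed -khom → zotatteuguzkhom.
Attach mood indicative -a → zotatteuguzkhoma.
Apply vowel harmony: zotatteuguzkhoma → zotatteigizkheme.
Apply vowel deletion: zotatteigizkheme → zotattigizkheme.

zotattigizkheme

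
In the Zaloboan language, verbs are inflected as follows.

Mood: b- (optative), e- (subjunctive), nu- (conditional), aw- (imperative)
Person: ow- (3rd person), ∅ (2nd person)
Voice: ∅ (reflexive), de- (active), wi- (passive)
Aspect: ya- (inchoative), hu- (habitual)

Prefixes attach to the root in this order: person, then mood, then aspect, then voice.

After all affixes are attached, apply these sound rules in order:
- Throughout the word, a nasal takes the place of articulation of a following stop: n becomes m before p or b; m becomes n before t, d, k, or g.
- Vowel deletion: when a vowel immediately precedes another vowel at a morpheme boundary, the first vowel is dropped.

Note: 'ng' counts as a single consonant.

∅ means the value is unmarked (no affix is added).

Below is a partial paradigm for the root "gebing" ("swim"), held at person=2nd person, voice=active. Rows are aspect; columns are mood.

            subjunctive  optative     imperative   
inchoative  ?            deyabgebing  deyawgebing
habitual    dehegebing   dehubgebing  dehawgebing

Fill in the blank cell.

person = 2nd person: zero marking, form stays gebing.
Attach mood subjunctive e- → egebing.
Attach aspect inchoative ya- → yaegebing.
Attach voice active de- → deyaegebing.
Nasal assimilation: no change.
Apply vowel deletion: deyaegebing → deyegebing.

deyegebing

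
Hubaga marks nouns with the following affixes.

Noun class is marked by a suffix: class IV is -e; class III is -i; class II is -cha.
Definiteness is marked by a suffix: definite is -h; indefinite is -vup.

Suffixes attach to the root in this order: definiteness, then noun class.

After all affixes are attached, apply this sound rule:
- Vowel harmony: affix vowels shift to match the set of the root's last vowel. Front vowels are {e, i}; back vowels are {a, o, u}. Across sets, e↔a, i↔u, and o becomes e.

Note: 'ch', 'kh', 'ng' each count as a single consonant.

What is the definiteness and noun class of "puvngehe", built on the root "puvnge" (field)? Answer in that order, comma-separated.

definite, class IV

Segment: puvnge-h-e.
definiteness: -h → definite.
noun class: -e → class IV.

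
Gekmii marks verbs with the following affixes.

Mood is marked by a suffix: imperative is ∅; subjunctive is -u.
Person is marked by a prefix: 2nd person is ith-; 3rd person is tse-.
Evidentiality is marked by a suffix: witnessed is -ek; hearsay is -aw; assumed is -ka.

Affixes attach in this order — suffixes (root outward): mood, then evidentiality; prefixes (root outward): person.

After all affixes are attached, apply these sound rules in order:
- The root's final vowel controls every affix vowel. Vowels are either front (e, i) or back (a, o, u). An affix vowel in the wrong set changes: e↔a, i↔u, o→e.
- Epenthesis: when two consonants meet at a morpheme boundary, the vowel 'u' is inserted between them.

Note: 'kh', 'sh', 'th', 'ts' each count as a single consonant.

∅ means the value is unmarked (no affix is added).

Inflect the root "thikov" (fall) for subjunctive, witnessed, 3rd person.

tsathikovuak

Attach mood subjunctive -u → thikovu.
Attach person 3rd person tse- → tsethikovu.
Attach evidentiality witnessed -ek → tsethikovuek.
Apply vowel harmony: tsethikovuek → tsathikovuak.
Epenthesis: no change.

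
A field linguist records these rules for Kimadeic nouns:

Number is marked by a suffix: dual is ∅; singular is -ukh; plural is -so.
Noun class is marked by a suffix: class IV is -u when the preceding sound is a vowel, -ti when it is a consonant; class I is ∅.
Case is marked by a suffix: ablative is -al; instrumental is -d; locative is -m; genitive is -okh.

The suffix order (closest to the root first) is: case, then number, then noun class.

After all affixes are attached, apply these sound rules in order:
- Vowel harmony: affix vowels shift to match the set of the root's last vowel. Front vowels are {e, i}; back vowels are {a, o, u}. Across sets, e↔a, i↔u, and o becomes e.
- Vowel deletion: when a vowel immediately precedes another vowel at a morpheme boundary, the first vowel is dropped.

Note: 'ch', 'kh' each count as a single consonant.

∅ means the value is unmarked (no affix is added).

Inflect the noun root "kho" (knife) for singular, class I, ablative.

khalukh

Attach case ablative -al → khoal.
Attach number singular -ukh → khoalukh.
noun class = class I: zero marking, form stays khoalukh.
Vowel harmony: no change.
Apply vowel deletion: khoalukh → khalukh.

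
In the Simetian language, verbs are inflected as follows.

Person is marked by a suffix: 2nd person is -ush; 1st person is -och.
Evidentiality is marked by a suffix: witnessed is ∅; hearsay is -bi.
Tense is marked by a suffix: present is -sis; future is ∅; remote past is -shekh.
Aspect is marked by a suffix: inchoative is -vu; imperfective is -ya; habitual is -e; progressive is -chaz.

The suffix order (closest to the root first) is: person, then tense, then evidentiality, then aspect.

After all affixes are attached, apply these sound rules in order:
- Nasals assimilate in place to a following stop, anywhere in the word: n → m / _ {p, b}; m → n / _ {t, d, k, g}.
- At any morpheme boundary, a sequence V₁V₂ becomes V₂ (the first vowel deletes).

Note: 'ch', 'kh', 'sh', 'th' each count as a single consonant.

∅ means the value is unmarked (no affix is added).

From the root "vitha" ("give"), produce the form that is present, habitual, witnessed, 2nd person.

vithushsise

Attach person 2nd person -ush → vithaush.
Attach tense present -sis → vithaushsis.
evidentiality = witnessed: zero marking, form stays vithaushsis.
Attach aspect habitual -e → vithaushsise.
Nasal assimilation: no change.
Apply vowel deletion: vithaushsise → vithushsise.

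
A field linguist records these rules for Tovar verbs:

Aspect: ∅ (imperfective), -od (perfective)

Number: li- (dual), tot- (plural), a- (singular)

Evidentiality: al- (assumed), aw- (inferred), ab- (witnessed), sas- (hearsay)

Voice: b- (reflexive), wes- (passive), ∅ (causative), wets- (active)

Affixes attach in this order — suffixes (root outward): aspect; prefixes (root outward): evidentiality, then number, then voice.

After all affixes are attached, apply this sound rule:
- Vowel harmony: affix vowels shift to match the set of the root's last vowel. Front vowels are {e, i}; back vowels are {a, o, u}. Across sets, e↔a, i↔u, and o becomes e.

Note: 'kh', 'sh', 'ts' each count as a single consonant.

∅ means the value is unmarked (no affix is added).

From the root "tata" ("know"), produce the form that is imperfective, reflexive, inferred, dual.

Attach evidentiality inferred aw- → awtata.
Attach number dual li- → liawtata.
Attach voice reflexive b- → bliawtata.
aspect = imperfective: zero marking, form stays bliawtata.
Apply vowel harmony: bliawtata → bluawtata.

bluawtata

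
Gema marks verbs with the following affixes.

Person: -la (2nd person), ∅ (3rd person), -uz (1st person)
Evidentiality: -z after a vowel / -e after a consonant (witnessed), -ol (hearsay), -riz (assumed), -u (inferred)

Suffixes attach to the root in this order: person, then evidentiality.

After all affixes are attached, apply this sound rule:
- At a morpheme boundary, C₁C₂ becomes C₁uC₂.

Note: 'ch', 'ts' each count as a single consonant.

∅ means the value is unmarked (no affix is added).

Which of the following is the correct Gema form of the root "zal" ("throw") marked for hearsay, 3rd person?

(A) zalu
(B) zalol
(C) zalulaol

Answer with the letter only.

person = 3rd person: zero marking, form stays zal.
Attach evidentiality hearsay -ol → zalol.
Epenthesis: no change.
So the correct form is zalol, option (B).
(C) zalulaol is wrong: it uses 2nd person instead of 3rd person for person.
(A) zalu is wrong: it uses inferred instead of hearsay for evidentiality.

B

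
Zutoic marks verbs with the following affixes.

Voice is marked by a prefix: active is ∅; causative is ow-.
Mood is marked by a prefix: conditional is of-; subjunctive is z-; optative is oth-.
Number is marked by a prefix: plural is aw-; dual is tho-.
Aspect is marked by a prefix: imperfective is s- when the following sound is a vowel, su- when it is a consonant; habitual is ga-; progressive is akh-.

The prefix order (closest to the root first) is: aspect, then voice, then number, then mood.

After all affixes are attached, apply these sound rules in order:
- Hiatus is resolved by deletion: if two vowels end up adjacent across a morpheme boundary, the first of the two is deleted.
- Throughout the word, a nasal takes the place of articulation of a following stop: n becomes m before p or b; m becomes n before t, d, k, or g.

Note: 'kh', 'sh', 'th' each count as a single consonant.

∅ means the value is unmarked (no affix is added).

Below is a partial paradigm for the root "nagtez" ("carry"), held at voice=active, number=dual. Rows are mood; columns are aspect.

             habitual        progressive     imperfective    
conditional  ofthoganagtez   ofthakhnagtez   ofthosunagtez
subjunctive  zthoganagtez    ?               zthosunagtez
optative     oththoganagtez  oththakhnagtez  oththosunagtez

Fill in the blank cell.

zthakhnagtez

Attach aspect progressive akh- → akhnagtez.
voice = active: zero marking, form stays akhnagtez.
Attach number dual tho- → thoakhnagtez.
Attach mood subjunctive z- → zthoakhnagtez.
Apply vowel deletion: zthoakhnagtez → zthakhnagtez.
Nasal assimilation: no change.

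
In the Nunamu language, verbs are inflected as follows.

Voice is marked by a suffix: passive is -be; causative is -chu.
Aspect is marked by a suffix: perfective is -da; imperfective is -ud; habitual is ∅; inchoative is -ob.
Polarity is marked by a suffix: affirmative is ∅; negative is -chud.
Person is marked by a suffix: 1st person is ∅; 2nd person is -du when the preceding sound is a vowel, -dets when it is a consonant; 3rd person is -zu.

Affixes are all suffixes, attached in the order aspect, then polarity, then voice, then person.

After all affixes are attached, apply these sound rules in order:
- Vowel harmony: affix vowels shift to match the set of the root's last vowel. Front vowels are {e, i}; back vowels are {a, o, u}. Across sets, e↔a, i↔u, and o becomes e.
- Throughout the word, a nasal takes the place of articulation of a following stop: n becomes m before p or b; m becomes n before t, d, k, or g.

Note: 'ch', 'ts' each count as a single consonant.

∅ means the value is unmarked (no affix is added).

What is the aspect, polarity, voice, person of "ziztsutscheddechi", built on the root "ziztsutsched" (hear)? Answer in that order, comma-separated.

perfective, affirmative, causative, 1st person

Segment: ziztsutsched-da-chu.
aspect: -da → perfective.
polarity: ∅ → affirmative.
voice: -chu → causative.
person: ∅ → 1st person.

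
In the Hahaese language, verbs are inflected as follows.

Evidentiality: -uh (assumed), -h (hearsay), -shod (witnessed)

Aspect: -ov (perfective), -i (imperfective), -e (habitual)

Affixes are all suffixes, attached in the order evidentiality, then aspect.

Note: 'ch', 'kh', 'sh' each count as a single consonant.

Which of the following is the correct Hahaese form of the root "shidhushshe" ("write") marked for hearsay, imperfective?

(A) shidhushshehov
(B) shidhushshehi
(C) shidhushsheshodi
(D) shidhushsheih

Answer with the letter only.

B

Attach evidentiality hearsay -h → shidhushsheh.
Attach aspect imperfective -i → shidhushshehi.
So the correct form is shidhushshehi, option (B).
(C) shidhushsheshodi is wrong: it uses witnessed instead of hearsay for evidentiality.
(D) shidhushsheih is wrong: it has the affixes in the wrong order.
(A) shidhushshehov is wrong: it uses perfective instead of imperfective for aspect.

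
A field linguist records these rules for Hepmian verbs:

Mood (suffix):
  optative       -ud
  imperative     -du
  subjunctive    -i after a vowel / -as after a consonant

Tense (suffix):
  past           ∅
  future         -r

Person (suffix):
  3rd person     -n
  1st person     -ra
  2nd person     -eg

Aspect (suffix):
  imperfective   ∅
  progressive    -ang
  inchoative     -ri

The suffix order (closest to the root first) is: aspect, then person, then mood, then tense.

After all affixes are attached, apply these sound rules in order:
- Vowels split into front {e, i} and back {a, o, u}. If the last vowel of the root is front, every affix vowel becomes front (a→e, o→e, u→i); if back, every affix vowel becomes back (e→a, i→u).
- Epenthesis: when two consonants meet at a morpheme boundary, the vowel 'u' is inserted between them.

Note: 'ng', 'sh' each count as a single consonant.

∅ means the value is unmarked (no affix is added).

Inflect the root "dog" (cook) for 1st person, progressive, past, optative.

doganguraud

Attach aspect progressive -ang → dogang.
Attach person 1st person -ra → dogangra.
Attach mood optative -ud → dogangraud.
tense = past: zero marking, form stays dogangraud.
Vowel harmony: no change.
Apply epenthesis: dogangraud → doganguraud.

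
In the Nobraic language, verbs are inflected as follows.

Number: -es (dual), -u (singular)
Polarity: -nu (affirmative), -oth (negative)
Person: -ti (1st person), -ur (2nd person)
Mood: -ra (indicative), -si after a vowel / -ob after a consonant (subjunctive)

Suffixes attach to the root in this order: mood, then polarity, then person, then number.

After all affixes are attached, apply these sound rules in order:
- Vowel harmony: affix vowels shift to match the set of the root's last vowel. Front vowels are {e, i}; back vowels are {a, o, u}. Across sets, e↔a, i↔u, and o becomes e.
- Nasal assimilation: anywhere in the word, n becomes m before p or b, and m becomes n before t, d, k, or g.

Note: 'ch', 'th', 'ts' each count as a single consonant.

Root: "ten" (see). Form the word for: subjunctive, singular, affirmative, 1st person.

tenebnitii

Attach mood subjunctive -ob (after consonant 'n') → tenob.
Attach polarity affirmative -nu → tenobnu.
Attach person 1st person -ti → tenobnuti.
Attach number singular -u → tenobnutiu.
Apply vowel harmony: tenobnutiu → tenebnitii.
Nasal assimilation: no change.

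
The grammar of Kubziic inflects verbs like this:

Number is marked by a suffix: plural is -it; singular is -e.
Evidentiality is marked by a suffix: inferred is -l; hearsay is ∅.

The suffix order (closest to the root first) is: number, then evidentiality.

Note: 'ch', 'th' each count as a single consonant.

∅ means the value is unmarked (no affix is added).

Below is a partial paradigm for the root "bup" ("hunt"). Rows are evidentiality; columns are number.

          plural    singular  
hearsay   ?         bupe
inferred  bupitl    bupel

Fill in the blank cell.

Attach number plural -it → bupit.
evidentiality = hearsay: zero marking, form stays bupit.

bupit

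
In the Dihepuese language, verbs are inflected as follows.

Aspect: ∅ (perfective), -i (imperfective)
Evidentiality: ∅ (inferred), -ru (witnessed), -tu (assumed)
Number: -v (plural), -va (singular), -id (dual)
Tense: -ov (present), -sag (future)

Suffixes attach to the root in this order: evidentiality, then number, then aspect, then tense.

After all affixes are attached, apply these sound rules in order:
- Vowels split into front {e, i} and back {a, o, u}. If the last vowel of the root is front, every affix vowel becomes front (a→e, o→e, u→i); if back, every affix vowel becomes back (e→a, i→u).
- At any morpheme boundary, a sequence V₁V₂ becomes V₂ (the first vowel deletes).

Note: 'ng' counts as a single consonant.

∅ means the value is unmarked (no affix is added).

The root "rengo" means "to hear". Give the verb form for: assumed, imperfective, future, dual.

rengotudusag

Attach evidentiality assumed -tu → rengotu.
Attach number dual -id → rengotuid.
Attach aspect imperfective -i → rengotuidi.
Attach tense future -sag → rengotuidisag.
Apply vowel harmony: rengotuidisag → rengotuudusag.
Apply vowel deletion: rengotuudusag → rengotudusag.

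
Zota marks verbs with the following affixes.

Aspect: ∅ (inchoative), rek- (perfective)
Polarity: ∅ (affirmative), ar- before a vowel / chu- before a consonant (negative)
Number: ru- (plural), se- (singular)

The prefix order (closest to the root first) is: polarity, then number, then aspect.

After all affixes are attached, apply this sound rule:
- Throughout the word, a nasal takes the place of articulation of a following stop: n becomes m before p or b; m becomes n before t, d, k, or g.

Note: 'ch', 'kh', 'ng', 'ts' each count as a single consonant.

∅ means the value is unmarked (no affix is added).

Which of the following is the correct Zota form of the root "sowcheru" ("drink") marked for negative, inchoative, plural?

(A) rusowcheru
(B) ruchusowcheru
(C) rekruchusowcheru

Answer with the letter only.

Attach polarity negative chu- (before consonant 's') → chusowcheru.
Attach number plural ru- → ruchusowcheru.
aspect = inchoative: zero marking, form stays ruchusowcheru.
Nasal assimilation: no change.
So the correct form is ruchusowcheru, option (B).
(A) rusowcheru is wrong: it uses affirmative instead of negative for polarity.
(C) rekruchusowcheru is wrong: it uses perfective instead of inchoative for aspect.

B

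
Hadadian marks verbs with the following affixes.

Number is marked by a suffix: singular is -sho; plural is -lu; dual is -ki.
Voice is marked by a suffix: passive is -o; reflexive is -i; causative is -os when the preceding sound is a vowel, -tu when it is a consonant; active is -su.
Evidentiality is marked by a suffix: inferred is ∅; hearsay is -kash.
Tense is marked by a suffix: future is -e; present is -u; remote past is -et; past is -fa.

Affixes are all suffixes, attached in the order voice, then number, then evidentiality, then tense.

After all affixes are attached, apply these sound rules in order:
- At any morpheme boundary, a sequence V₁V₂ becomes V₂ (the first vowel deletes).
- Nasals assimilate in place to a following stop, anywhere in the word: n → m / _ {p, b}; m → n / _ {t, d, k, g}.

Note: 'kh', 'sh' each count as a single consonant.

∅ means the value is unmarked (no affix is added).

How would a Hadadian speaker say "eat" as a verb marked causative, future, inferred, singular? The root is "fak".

faktushe

Attach voice causative -tu (after consonant 'k') → faktu.
Attach number singular -sho → faktusho.
evidentiality = inferred: zero marking, form stays faktusho.
Attach tense future -e → faktushoe.
Apply vowel deletion: faktushoe → faktushe.
Nasal assimilation: no change.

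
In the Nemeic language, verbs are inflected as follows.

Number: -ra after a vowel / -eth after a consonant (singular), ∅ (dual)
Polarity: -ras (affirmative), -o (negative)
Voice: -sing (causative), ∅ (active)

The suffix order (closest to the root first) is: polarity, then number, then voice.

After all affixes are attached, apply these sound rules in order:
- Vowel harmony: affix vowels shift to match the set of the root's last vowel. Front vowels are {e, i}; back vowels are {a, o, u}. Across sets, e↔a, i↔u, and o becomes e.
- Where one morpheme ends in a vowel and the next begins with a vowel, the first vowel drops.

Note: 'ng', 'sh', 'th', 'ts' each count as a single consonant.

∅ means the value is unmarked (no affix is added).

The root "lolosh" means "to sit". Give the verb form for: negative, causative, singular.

Attach polarity negative -o → lolosho.
Attach number singular -ra (after vowel 'o') → loloshora.
Attach voice causative -sing → loloshorasing.
Apply vowel harmony: loloshorasing → loloshorasung.
Vowel deletion: no change.

loloshorasung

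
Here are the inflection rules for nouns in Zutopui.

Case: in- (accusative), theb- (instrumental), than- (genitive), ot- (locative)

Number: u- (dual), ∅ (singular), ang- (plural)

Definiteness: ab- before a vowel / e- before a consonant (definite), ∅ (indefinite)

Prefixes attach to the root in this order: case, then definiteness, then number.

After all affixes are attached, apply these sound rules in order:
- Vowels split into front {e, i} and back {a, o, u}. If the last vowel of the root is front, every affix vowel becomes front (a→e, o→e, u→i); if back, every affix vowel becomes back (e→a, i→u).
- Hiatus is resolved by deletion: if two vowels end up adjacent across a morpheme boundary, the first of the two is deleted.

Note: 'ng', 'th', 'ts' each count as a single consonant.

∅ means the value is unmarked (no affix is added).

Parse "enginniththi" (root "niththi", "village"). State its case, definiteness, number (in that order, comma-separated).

Segment: ang-in-niththi.
case: in- → accusative.
definiteness: ∅ → indefinite.
number: ang- → plural.

accusative, indefinite, plural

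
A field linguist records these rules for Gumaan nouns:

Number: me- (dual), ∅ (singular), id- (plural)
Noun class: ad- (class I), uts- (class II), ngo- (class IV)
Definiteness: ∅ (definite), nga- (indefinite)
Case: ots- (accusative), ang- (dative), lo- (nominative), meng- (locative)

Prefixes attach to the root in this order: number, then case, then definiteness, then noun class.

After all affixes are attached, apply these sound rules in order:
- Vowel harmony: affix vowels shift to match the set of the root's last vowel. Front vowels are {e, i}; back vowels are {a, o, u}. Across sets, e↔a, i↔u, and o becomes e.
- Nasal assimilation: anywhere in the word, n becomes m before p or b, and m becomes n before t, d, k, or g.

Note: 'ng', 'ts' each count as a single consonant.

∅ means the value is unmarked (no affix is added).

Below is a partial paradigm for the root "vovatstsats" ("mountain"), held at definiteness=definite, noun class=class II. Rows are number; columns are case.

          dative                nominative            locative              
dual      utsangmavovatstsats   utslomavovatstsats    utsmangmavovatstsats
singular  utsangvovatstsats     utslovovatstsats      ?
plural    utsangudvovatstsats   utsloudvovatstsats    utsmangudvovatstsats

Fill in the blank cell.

utsmangvovatstsats

number = singular: zero marking, form stays vovatstsats.
Attach case locative meng- → mengvovatstsats.
definiteness = definite: zero marking, form stays mengvovatstsats.
Attach noun class class II uts- → utsmengvovatstsats.
Apply vowel harmony: utsmengvovatstsats → utsmangvovatstsats.
Nasal assimilation: no change.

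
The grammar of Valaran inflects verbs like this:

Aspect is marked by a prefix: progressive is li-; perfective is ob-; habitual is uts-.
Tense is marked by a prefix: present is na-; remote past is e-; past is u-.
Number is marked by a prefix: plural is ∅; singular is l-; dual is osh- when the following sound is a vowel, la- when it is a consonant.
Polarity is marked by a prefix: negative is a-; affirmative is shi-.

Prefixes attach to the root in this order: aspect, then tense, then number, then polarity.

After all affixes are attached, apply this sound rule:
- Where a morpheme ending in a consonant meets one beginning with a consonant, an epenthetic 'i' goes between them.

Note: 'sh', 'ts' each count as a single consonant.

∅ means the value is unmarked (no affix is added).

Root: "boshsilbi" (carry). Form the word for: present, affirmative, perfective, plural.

shinaobiboshsilbi

Attach aspect perfective ob- → obboshsilbi.
Attach tense present na- → naobboshsilbi.
number = plural: zero marking, form stays naobboshsilbi.
Attach polarity affirmative shi- → shinaobboshsilbi.
Apply epenthesis: shinaobboshsilbi → shinaobiboshsilbi.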